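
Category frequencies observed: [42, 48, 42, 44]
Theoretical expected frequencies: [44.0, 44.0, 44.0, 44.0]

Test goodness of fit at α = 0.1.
Chi-square goodness of fit test:
H₀: observed counts match expected distribution
H₁: observed counts differ from expected distribution
df = k - 1 = 3
χ² = Σ(O - E)²/E
   = (42 - 44.0)²/44.0 + (48 - 44.0)²/44.0 + (42 - 44.0)²/44.0 + (44 - 44.0)²/44.0
   = 0.091 + 0.364 + 0.091 + 0.000
   = 0.55
p-value = 0.9088

Since p-value > α = 0.1, we fail to reject H₀.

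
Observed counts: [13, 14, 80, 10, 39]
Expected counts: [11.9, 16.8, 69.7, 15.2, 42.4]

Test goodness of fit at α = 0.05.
Chi-square goodness of fit test:
H₀: observed counts match expected distribution
H₁: observed counts differ from expected distribution
df = k - 1 = 4
χ² = Σ(O - E)²/E
   = (13 - 11.9)²/11.9 + (14 - 16.8)²/16.8 + (80 - 69.7)²/69.7 + (10 - 15.2)²/15.2 + (39 - 42.4)²/42.4
   = 0.102 + 0.467 + 1.522 + 1.779 + 0.273
   = 4.14
p-value = 0.3871

Since p-value > α = 0.05, we fail to reject H₀.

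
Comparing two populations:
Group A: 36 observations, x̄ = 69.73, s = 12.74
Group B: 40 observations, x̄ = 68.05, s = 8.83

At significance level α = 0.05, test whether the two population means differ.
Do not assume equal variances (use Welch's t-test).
Welch's two-sample t-test:
H₀: μ₁ = μ₂
H₁: μ₁ ≠ μ₂
s₁²/n₁ = 12.74²/36 = 4.5085,  s₂²/n₂ = 8.83²/40 = 1.9492
SE = √(s₁²/n₁ + s₂²/n₂) = √(4.5085 + 1.9492) = 2.5412
df (Welch-Satterthwaite) = (s₁²/n₁ + s₂²/n₂)² / [(s₁²/n₁)²/(n₁-1) + (s₂²/n₂)²/(n₂-1)] ≈ 61.49
t = (x̄₁ - x̄₂) / SE = (69.73 - 68.05) / 2.5412 = 1.68 / 2.5412 = 0.661
p-value = 0.5110

Since p-value > α = 0.05, we fail to reject H₀.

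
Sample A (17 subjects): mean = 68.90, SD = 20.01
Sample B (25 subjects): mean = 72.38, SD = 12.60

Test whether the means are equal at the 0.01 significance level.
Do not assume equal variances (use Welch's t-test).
Welch's two-sample t-test:
H₀: μ₁ = μ₂
H₁: μ₁ ≠ μ₂
s₁²/n₁ = 20.01²/17 = 23.5529,  s₂²/n₂ = 12.60²/25 = 6.3504
SE = √(s₁²/n₁ + s₂²/n₂) = √(23.5529 + 6.3504) = 5.4684
df (Welch-Satterthwaite) = (s₁²/n₁ + s₂²/n₂)² / [(s₁²/n₁)²/(n₁-1) + (s₂²/n₂)²/(n₂-1)] ≈ 24.60
t = (x̄₁ - x̄₂) / SE = (68.90 - 72.38) / 5.4684 = -3.48 / 5.4684 = -0.636
p-value = 0.5304

Since p-value > α = 0.01, we fail to reject H₀.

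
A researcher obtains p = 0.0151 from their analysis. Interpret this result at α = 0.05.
Since p = 0.0151 < α = 0.05, reject H₀.
There is sufficient evidence to reject the null hypothesis; the result is statistically significant at the 0.05 level.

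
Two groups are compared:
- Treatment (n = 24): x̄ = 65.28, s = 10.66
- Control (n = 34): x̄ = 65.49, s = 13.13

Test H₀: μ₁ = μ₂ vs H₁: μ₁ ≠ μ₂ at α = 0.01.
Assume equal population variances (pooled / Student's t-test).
Student's two-sample t-test (equal variances):
H₀: μ₁ = μ₂
H₁: μ₁ ≠ μ₂
df = n₁ + n₂ - 2 = 56
Pooled variance s_p² = [(n₁-1)s₁² + (n₂-1)s₂²] / (n₁ + n₂ - 2) = [(23)(10.66²) + (33)(13.13²)] / 56 = 148.2628
SE = √(s_p²(1/n₁ + 1/n₂)) = √(148.2628 × (1/24 + 1/34)) = 3.2463
t = (x̄₁ - x̄₂) / SE = (65.28 - 65.49) / 3.2463 = -0.21 / 3.2463 = -0.065
p-value = 0.9487

Since p-value > α = 0.01, we fail to reject H₀.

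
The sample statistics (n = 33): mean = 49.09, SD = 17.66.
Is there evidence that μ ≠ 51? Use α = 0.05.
One-sample t-test:
H₀: μ = 51
H₁: μ ≠ 51
df = n - 1 = 32
t = (x̄ - μ₀) / (s/√n) = (49.09 - 51) / (17.66/√33) = -0.621
p-value = 0.5388

Since p-value > α = 0.05, we fail to reject H₀.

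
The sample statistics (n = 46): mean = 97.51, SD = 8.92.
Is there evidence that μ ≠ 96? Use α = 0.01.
One-sample t-test:
H₀: μ = 96
H₁: μ ≠ 96
df = n - 1 = 45
t = (x̄ - μ₀) / (s/√n) = (97.51 - 96) / (8.92/√46) = 1.148
p-value = 0.2570

Since p-value > α = 0.01, we fail to reject H₀.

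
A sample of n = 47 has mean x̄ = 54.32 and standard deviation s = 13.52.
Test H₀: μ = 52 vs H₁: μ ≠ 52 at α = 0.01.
One-sample t-test:
H₀: μ = 52
H₁: μ ≠ 52
df = n - 1 = 46
t = (x̄ - μ₀) / (s/√n) = (54.32 - 52) / (13.52/√47) = 1.176
p-value = 0.2455

Since p-value > α = 0.01, we fail to reject H₀.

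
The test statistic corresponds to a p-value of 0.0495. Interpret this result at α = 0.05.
Since p = 0.0495 < α = 0.05, reject H₀.
There is sufficient evidence to reject the null hypothesis; the result is statistically significant at the 0.05 level.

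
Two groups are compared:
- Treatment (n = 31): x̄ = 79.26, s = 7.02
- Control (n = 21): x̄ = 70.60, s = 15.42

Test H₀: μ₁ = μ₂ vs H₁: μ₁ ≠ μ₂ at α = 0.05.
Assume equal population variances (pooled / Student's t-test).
Student's two-sample t-test (equal variances):
H₀: μ₁ = μ₂
H₁: μ₁ ≠ μ₂
df = n₁ + n₂ - 2 = 50
Pooled variance s_p² = [(n₁-1)s₁² + (n₂-1)s₂²] / (n₁ + n₂ - 2) = [(30)(7.02²) + (20)(15.42²)] / 50 = 124.6788
SE = √(s_p²(1/n₁ + 1/n₂)) = √(124.6788 × (1/31 + 1/21)) = 3.1558
t = (x̄₁ - x̄₂) / SE = (79.26 - 70.60) / 3.1558 = 8.66 / 3.1558 = 2.744
p-value = 0.0084

Since p-value < α = 0.05, we reject H₀.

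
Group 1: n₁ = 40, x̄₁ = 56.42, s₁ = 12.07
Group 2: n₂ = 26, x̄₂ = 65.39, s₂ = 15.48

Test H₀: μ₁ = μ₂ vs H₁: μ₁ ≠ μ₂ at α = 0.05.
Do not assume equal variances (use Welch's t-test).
Welch's two-sample t-test:
H₀: μ₁ = μ₂
H₁: μ₁ ≠ μ₂
s₁²/n₁ = 12.07²/40 = 3.6421,  s₂²/n₂ = 15.48²/26 = 9.2166
SE = √(s₁²/n₁ + s₂²/n₂) = √(3.6421 + 9.2166) = 3.5859
df (Welch-Satterthwaite) = (s₁²/n₁ + s₂²/n₂)² / [(s₁²/n₁)²/(n₁-1) + (s₂²/n₂)²/(n₂-1)] ≈ 44.23
t = (x̄₁ - x̄₂) / SE = (56.42 - 65.39) / 3.5859 = -8.97 / 3.5859 = -2.501
p-value = 0.0161

Since p-value < α = 0.05, we reject H₀.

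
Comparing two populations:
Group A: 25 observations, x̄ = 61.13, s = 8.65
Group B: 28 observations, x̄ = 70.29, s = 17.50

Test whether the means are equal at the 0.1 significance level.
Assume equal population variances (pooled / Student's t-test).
Student's two-sample t-test (equal variances):
H₀: μ₁ = μ₂
H₁: μ₁ ≠ μ₂
df = n₁ + n₂ - 2 = 51
Pooled variance s_p² = [(n₁-1)s₁² + (n₂-1)s₂²] / (n₁ + n₂ - 2) = [(24)(8.65²) + (27)(17.50²)] / 51 = 197.3429
SE = √(s_p²(1/n₁ + 1/n₂)) = √(197.3429 × (1/25 + 1/28)) = 3.8654
t = (x̄₁ - x̄₂) / SE = (61.13 - 70.29) / 3.8654 = -9.16 / 3.8654 = -2.370
p-value = 0.0216

Since p-value < α = 0.1, we reject H₀.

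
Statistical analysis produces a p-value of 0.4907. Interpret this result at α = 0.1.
Since p = 0.4907 > α = 0.1, fail to reject H₀.
There is insufficient evidence to reject the null hypothesis; the result is not statistically significant at the 0.1 level.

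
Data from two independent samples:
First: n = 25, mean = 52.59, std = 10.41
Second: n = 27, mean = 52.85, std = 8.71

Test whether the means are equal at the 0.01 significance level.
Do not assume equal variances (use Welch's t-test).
Welch's two-sample t-test:
H₀: μ₁ = μ₂
H₁: μ₁ ≠ μ₂
s₁²/n₁ = 10.41²/25 = 4.3347,  s₂²/n₂ = 8.71²/27 = 2.8098
SE = √(s₁²/n₁ + s₂²/n₂) = √(4.3347 + 2.8098) = 2.6729
df (Welch-Satterthwaite) = (s₁²/n₁ + s₂²/n₂)² / [(s₁²/n₁)²/(n₁-1) + (s₂²/n₂)²/(n₂-1)] ≈ 46.98
t = (x̄₁ - x̄₂) / SE = (52.59 - 52.85) / 2.6729 = -0.26 / 2.6729 = -0.097
p-value = 0.9229

Since p-value > α = 0.01, we fail to reject H₀.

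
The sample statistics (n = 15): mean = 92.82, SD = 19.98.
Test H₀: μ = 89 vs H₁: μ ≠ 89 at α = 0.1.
One-sample t-test:
H₀: μ = 89
H₁: μ ≠ 89
df = n - 1 = 14
t = (x̄ - μ₀) / (s/√n) = (92.82 - 89) / (19.98/√15) = 0.740
p-value = 0.4712

Since p-value > α = 0.1, we fail to reject H₀.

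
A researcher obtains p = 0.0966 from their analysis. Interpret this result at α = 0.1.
Since p = 0.0966 < α = 0.1, reject H₀.
There is sufficient evidence to reject the null hypothesis; the result is statistically significant at the 0.1 level.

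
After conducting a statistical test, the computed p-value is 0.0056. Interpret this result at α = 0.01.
Since p = 0.0056 < α = 0.01, reject H₀.
There is sufficient evidence to reject the null hypothesis; the result is statistically significant at the 0.01 level.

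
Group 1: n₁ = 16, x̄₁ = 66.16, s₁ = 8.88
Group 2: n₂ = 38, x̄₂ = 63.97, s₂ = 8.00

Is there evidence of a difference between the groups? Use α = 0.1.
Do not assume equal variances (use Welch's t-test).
Welch's two-sample t-test:
H₀: μ₁ = μ₂
H₁: μ₁ ≠ μ₂
s₁²/n₁ = 8.88²/16 = 4.9284,  s₂²/n₂ = 8.00²/38 = 1.6842
SE = √(s₁²/n₁ + s₂²/n₂) = √(4.9284 + 1.6842) = 2.5715
df (Welch-Satterthwaite) = (s₁²/n₁ + s₂²/n₂)² / [(s₁²/n₁)²/(n₁-1) + (s₂²/n₂)²/(n₂-1)] ≈ 25.78
t = (x̄₁ - x̄₂) / SE = (66.16 - 63.97) / 2.5715 = 2.19 / 2.5715 = 0.852
p-value = 0.4023

Since p-value > α = 0.1, we fail to reject H₀.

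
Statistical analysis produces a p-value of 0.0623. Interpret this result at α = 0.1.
Since p = 0.0623 < α = 0.1, reject H₀.
There is sufficient evidence to reject the null hypothesis; the result is statistically significant at the 0.1 level.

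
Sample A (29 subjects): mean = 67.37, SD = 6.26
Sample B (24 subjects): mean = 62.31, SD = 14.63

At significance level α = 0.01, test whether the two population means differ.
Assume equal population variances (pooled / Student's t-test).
Student's two-sample t-test (equal variances):
H₀: μ₁ = μ₂
H₁: μ₁ ≠ μ₂
df = n₁ + n₂ - 2 = 51
Pooled variance s_p² = [(n₁-1)s₁² + (n₂-1)s₂²] / (n₁ + n₂ - 2) = [(28)(6.26²) + (23)(14.63²)] / 51 = 118.0412
SE = √(s_p²(1/n₁ + 1/n₂)) = √(118.0412 × (1/29 + 1/24)) = 2.9981
t = (x̄₁ - x̄₂) / SE = (67.37 - 62.31) / 2.9981 = 5.06 / 2.9981 = 1.688
p-value = 0.0976

Since p-value > α = 0.01, we fail to reject H₀.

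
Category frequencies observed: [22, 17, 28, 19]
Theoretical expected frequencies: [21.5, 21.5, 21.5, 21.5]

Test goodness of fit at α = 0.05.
Chi-square goodness of fit test:
H₀: observed counts match expected distribution
H₁: observed counts differ from expected distribution
df = k - 1 = 3
χ² = Σ(O - E)²/E
   = (22 - 21.5)²/21.5 + (17 - 21.5)²/21.5 + (28 - 21.5)²/21.5 + (19 - 21.5)²/21.5
   = 0.012 + 0.942 + 1.965 + 0.291
   = 3.21
p-value = 0.3605

Since p-value > α = 0.05, we fail to reject H₀.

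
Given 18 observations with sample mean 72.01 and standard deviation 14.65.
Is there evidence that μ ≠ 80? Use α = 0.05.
One-sample t-test:
H₀: μ = 80
H₁: μ ≠ 80
df = n - 1 = 17
t = (x̄ - μ₀) / (s/√n) = (72.01 - 80) / (14.65/√18) = -2.314
p-value = 0.0334

Since p-value < α = 0.05, we reject H₀.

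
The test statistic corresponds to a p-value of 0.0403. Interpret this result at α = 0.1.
Since p = 0.0403 < α = 0.1, reject H₀.
There is sufficient evidence to reject the null hypothesis; the result is statistically significant at the 0.1 level.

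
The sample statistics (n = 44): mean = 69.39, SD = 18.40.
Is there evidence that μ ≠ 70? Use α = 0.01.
One-sample t-test:
H₀: μ = 70
H₁: μ ≠ 70
df = n - 1 = 43
t = (x̄ - μ₀) / (s/√n) = (69.39 - 70) / (18.40/√44) = -0.220
p-value = 0.8270

Since p-value > α = 0.01, we fail to reject H₀.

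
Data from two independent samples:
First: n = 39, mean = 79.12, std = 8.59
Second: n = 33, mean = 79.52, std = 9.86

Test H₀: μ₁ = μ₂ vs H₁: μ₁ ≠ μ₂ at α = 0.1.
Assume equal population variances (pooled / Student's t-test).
Student's two-sample t-test (equal variances):
H₀: μ₁ = μ₂
H₁: μ₁ ≠ μ₂
df = n₁ + n₂ - 2 = 70
Pooled variance s_p² = [(n₁-1)s₁² + (n₂-1)s₂²] / (n₁ + n₂ - 2) = [(38)(8.59²) + (32)(9.86²)] / 70 = 84.4996
SE = √(s_p²(1/n₁ + 1/n₂)) = √(84.4996 × (1/39 + 1/33)) = 2.1742
t = (x̄₁ - x̄₂) / SE = (79.12 - 79.52) / 2.1742 = -0.40 / 2.1742 = -0.184
p-value = 0.8546

Since p-value > α = 0.1, we fail to reject H₀.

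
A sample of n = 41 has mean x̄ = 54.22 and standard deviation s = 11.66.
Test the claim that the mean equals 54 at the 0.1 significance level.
One-sample t-test:
H₀: μ = 54
H₁: μ ≠ 54
df = n - 1 = 40
t = (x̄ - μ₀) / (s/√n) = (54.22 - 54) / (11.66/√41) = 0.121
p-value = 0.9044

Since p-value > α = 0.1, we fail to reject H₀.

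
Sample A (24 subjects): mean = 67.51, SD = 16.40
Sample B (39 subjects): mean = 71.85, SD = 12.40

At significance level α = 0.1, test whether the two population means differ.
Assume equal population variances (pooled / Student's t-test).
Student's two-sample t-test (equal variances):
H₀: μ₁ = μ₂
H₁: μ₁ ≠ μ₂
df = n₁ + n₂ - 2 = 61
Pooled variance s_p² = [(n₁-1)s₁² + (n₂-1)s₂²] / (n₁ + n₂ - 2) = [(23)(16.40²) + (38)(12.40²)] / 61 = 197.1961
SE = √(s_p²(1/n₁ + 1/n₂)) = √(197.1961 × (1/24 + 1/39)) = 3.6432
t = (x̄₁ - x̄₂) / SE = (67.51 - 71.85) / 3.6432 = -4.34 / 3.6432 = -1.191
p-value = 0.2382

Since p-value > α = 0.1, we fail to reject H₀.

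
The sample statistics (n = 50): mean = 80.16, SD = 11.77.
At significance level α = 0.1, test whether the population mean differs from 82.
One-sample t-test:
H₀: μ = 82
H₁: μ ≠ 82
df = n - 1 = 49
t = (x̄ - μ₀) / (s/√n) = (80.16 - 82) / (11.77/√50) = -1.105
p-value = 0.2744

Since p-value > α = 0.1, we fail to reject H₀.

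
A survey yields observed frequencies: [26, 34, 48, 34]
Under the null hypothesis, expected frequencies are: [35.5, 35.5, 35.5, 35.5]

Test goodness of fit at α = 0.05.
Chi-square goodness of fit test:
H₀: observed counts match expected distribution
H₁: observed counts differ from expected distribution
df = k - 1 = 3
χ² = Σ(O - E)²/E
   = (26 - 35.5)²/35.5 + (34 - 35.5)²/35.5 + (48 - 35.5)²/35.5 + (34 - 35.5)²/35.5
   = 2.542 + 0.063 + 4.401 + 0.063
   = 7.07
p-value = 0.0697

Since p-value > α = 0.05, we fail to reject H₀.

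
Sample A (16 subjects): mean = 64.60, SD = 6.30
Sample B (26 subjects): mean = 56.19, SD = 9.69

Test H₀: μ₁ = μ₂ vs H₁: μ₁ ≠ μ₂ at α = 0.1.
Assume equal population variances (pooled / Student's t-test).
Student's two-sample t-test (equal variances):
H₀: μ₁ = μ₂
H₁: μ₁ ≠ μ₂
df = n₁ + n₂ - 2 = 40
Pooled variance s_p² = [(n₁-1)s₁² + (n₂-1)s₂²] / (n₁ + n₂ - 2) = [(15)(6.30²) + (25)(9.69²)] / 40 = 73.5688
SE = √(s_p²(1/n₁ + 1/n₂)) = √(73.5688 × (1/16 + 1/26)) = 2.7254
t = (x̄₁ - x̄₂) / SE = (64.60 - 56.19) / 2.7254 = 8.41 / 2.7254 = 3.086
p-value = 0.0037

Since p-value < α = 0.1, we reject H₀.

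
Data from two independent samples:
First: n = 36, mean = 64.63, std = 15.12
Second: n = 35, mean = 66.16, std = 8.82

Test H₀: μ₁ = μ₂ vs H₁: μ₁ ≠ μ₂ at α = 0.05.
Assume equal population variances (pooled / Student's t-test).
Student's two-sample t-test (equal variances):
H₀: μ₁ = μ₂
H₁: μ₁ ≠ μ₂
df = n₁ + n₂ - 2 = 69
Pooled variance s_p² = [(n₁-1)s₁² + (n₂-1)s₂²] / (n₁ + n₂ - 2) = [(35)(15.12²) + (34)(8.82²)] / 69 = 154.2963
SE = √(s_p²(1/n₁ + 1/n₂)) = √(154.2963 × (1/36 + 1/35)) = 2.9486
t = (x̄₁ - x̄₂) / SE = (64.63 - 66.16) / 2.9486 = -1.53 / 2.9486 = -0.519
p-value = 0.6055

Since p-value > α = 0.05, we fail to reject H₀.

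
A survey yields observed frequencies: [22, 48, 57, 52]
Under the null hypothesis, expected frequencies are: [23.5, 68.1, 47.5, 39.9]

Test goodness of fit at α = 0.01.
Chi-square goodness of fit test:
H₀: observed counts match expected distribution
H₁: observed counts differ from expected distribution
df = k - 1 = 3
χ² = Σ(O - E)²/E
   = (22 - 23.5)²/23.5 + (48 - 68.1)²/68.1 + (57 - 47.5)²/47.5 + (52 - 39.9)²/39.9
   = 0.096 + 5.933 + 1.900 + 3.669
   = 11.60
p-value = 0.0089

Since p-value < α = 0.01, we reject H₀.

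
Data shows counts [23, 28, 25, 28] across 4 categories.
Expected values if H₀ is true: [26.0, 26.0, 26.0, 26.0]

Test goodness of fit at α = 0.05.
Chi-square goodness of fit test:
H₀: observed counts match expected distribution
H₁: observed counts differ from expected distribution
df = k - 1 = 3
χ² = Σ(O - E)²/E
   = (23 - 26.0)²/26.0 + (28 - 26.0)²/26.0 + (25 - 26.0)²/26.0 + (28 - 26.0)²/26.0
   = 0.346 + 0.154 + 0.038 + 0.154
   = 0.69
p-value = 0.8750

Since p-value > α = 0.05, we fail to reject H₀.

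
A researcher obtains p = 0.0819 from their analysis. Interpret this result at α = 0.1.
Since p = 0.0819 < α = 0.1, reject H₀.
There is sufficient evidence to reject the null hypothesis; the result is statistically significant at the 0.1 level.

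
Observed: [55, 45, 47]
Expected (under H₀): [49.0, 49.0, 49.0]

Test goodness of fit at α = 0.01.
Chi-square goodness of fit test:
H₀: observed counts match expected distribution
H₁: observed counts differ from expected distribution
df = k - 1 = 2
χ² = Σ(O - E)²/E
   = (55 - 49.0)²/49.0 + (45 - 49.0)²/49.0 + (47 - 49.0)²/49.0
   = 0.735 + 0.327 + 0.082
   = 1.14
p-value = 0.5647

Since p-value > α = 0.01, we fail to reject H₀.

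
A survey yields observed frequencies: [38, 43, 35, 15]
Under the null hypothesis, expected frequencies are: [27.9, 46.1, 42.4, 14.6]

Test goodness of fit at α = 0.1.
Chi-square goodness of fit test:
H₀: observed counts match expected distribution
H₁: observed counts differ from expected distribution
df = k - 1 = 3
χ² = Σ(O - E)²/E
   = (38 - 27.9)²/27.9 + (43 - 46.1)²/46.1 + (35 - 42.4)²/42.4 + (15 - 14.6)²/14.6
   = 3.656 + 0.208 + 1.292 + 0.011
   = 5.17
p-value = 0.1600

Since p-value > α = 0.1, we fail to reject H₀.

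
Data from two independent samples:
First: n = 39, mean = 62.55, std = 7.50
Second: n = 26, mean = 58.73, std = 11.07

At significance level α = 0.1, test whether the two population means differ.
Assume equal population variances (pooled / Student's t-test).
Student's two-sample t-test (equal variances):
H₀: μ₁ = μ₂
H₁: μ₁ ≠ μ₂
df = n₁ + n₂ - 2 = 63
Pooled variance s_p² = [(n₁-1)s₁² + (n₂-1)s₂²] / (n₁ + n₂ - 2) = [(38)(7.50²) + (25)(11.07²)] / 63 = 82.5575
SE = √(s_p²(1/n₁ + 1/n₂)) = √(82.5575 × (1/39 + 1/26)) = 2.3005
t = (x̄₁ - x̄₂) / SE = (62.55 - 58.73) / 2.3005 = 3.82 / 2.3005 = 1.661
p-value = 0.1018

Since p-value > α = 0.1, we fail to reject H₀.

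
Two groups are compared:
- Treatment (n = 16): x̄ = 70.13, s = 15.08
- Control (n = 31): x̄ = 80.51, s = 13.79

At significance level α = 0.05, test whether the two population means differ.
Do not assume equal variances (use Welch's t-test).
Welch's two-sample t-test:
H₀: μ₁ = μ₂
H₁: μ₁ ≠ μ₂
s₁²/n₁ = 15.08²/16 = 14.2129,  s₂²/n₂ = 13.79²/31 = 6.1343
SE = √(s₁²/n₁ + s₂²/n₂) = √(14.2129 + 6.1343) = 4.5108
df (Welch-Satterthwaite) = (s₁²/n₁ + s₂²/n₂)² / [(s₁²/n₁)²/(n₁-1) + (s₂²/n₂)²/(n₂-1)] ≈ 28.12
t = (x̄₁ - x̄₂) / SE = (70.13 - 80.51) / 4.5108 = -10.38 / 4.5108 = -2.301
p-value = 0.0290

Since p-value < α = 0.05, we reject H₀.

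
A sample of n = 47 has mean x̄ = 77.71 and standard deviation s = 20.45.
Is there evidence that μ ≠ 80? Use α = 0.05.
One-sample t-test:
H₀: μ = 80
H₁: μ ≠ 80
df = n - 1 = 46
t = (x̄ - μ₀) / (s/√n) = (77.71 - 80) / (20.45/√47) = -0.768
p-value = 0.4466

Since p-value > α = 0.05, we fail to reject H₀.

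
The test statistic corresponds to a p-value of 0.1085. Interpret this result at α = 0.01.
Since p = 0.1085 > α = 0.01, fail to reject H₀.
There is insufficient evidence to reject the null hypothesis; the result is not statistically significant at the 0.01 level.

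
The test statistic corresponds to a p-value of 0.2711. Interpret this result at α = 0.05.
Since p = 0.2711 > α = 0.05, fail to reject H₀.
There is insufficient evidence to reject the null hypothesis; the result is not statistically significant at the 0.05 level.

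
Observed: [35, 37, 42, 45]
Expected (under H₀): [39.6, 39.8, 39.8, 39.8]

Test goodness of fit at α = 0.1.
Chi-square goodness of fit test:
H₀: observed counts match expected distribution
H₁: observed counts differ from expected distribution
df = k - 1 = 3
χ² = Σ(O - E)²/E
   = (35 - 39.6)²/39.6 + (37 - 39.8)²/39.8 + (42 - 39.8)²/39.8 + (45 - 39.8)²/39.8
   = 0.534 + 0.197 + 0.122 + 0.679
   = 1.53
p-value = 0.6748

Since p-value > α = 0.1, we fail to reject H₀.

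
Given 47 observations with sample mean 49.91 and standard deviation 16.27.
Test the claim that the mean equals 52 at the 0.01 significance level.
One-sample t-test:
H₀: μ = 52
H₁: μ ≠ 52
df = n - 1 = 46
t = (x̄ - μ₀) / (s/√n) = (49.91 - 52) / (16.27/√47) = -0.881
p-value = 0.3831

Since p-value > α = 0.01, we fail to reject H₀.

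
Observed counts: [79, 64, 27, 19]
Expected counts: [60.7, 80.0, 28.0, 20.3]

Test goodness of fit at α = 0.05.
Chi-square goodness of fit test:
H₀: observed counts match expected distribution
H₁: observed counts differ from expected distribution
df = k - 1 = 3
χ² = Σ(O - E)²/E
   = (79 - 60.7)²/60.7 + (64 - 80.0)²/80.0 + (27 - 28.0)²/28.0 + (19 - 20.3)²/20.3
   = 5.517 + 3.200 + 0.036 + 0.083
   = 8.84
p-value = 0.0316

Since p-value < α = 0.05, we reject H₀.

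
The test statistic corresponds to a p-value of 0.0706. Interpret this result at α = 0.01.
Since p = 0.0706 > α = 0.01, fail to reject H₀.
There is insufficient evidence to reject the null hypothesis; the result is not statistically significant at the 0.01 level.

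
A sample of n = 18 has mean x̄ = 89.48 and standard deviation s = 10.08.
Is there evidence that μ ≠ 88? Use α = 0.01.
One-sample t-test:
H₀: μ = 88
H₁: μ ≠ 88
df = n - 1 = 17
t = (x̄ - μ₀) / (s/√n) = (89.48 - 88) / (10.08/√18) = 0.623
p-value = 0.5416

Since p-value > α = 0.01, we fail to reject H₀.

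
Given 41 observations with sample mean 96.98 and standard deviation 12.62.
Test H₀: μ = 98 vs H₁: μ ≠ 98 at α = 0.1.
One-sample t-test:
H₀: μ = 98
H₁: μ ≠ 98
df = n - 1 = 40
t = (x̄ - μ₀) / (s/√n) = (96.98 - 98) / (12.62/√41) = -0.518
p-value = 0.6076

Since p-value > α = 0.1, we fail to reject H₀.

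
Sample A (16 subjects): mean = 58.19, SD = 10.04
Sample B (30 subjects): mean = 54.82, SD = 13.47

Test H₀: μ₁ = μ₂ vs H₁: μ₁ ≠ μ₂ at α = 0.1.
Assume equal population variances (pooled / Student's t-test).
Student's two-sample t-test (equal variances):
H₀: μ₁ = μ₂
H₁: μ₁ ≠ μ₂
df = n₁ + n₂ - 2 = 44
Pooled variance s_p² = [(n₁-1)s₁² + (n₂-1)s₂²] / (n₁ + n₂ - 2) = [(15)(10.04²) + (29)(13.47²)] / 44 = 153.9502
SE = √(s_p²(1/n₁ + 1/n₂)) = √(153.9502 × (1/16 + 1/30)) = 3.8410
t = (x̄₁ - x̄₂) / SE = (58.19 - 54.82) / 3.8410 = 3.37 / 3.8410 = 0.877
p-value = 0.3851

Since p-value > α = 0.1, we fail to reject H₀.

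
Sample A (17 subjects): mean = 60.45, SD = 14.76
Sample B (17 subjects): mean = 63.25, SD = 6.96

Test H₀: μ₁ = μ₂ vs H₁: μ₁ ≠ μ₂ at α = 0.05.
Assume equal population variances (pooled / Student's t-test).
Student's two-sample t-test (equal variances):
H₀: μ₁ = μ₂
H₁: μ₁ ≠ μ₂
df = n₁ + n₂ - 2 = 32
Pooled variance s_p² = [(n₁-1)s₁² + (n₂-1)s₂²] / (n₁ + n₂ - 2) = [(16)(14.76²) + (16)(6.96²)] / 32 = 133.1496
SE = √(s_p²(1/n₁ + 1/n₂)) = √(133.1496 × (1/17 + 1/17)) = 3.9579
t = (x̄₁ - x̄₂) / SE = (60.45 - 63.25) / 3.9579 = -2.80 / 3.9579 = -0.707
p-value = 0.4844

Since p-value > α = 0.05, we fail to reject H₀.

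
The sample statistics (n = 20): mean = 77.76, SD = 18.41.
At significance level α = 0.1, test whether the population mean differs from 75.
One-sample t-test:
H₀: μ = 75
H₁: μ ≠ 75
df = n - 1 = 19
t = (x̄ - μ₀) / (s/√n) = (77.76 - 75) / (18.41/√20) = 0.670
p-value = 0.5106

Since p-value > α = 0.1, we fail to reject H₀.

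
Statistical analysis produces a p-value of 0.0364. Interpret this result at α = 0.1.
Since p = 0.0364 < α = 0.1, reject H₀.
There is sufficient evidence to reject the null hypothesis; the result is statistically significant at the 0.1 level.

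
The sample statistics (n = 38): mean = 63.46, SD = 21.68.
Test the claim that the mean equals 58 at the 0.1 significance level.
One-sample t-test:
H₀: μ = 58
H₁: μ ≠ 58
df = n - 1 = 37
t = (x̄ - μ₀) / (s/√n) = (63.46 - 58) / (21.68/√38) = 1.552
p-value = 0.1291

Since p-value > α = 0.1, we fail to reject H₀.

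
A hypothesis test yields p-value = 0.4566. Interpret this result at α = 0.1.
Since p = 0.4566 > α = 0.1, fail to reject H₀.
There is insufficient evidence to reject the null hypothesis; the result is not statistically significant at the 0.1 level.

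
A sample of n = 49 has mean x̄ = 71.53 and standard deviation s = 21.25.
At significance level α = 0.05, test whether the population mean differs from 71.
One-sample t-test:
H₀: μ = 71
H₁: μ ≠ 71
df = n - 1 = 48
t = (x̄ - μ₀) / (s/√n) = (71.53 - 71) / (21.25/√49) = 0.175
p-value = 0.8621

Since p-value > α = 0.05, we fail to reject H₀.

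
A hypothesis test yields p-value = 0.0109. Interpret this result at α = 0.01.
Since p = 0.0109 > α = 0.01, fail to reject H₀.
There is insufficient evidence to reject the null hypothesis; the result is not statistically significant at the 0.01 level.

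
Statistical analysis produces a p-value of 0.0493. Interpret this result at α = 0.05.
Since p = 0.0493 < α = 0.05, reject H₀.
There is sufficient evidence to reject the null hypothesis; the result is statistically significant at the 0.05 level.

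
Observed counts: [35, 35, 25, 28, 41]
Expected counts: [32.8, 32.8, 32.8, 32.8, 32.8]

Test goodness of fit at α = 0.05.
Chi-square goodness of fit test:
H₀: observed counts match expected distribution
H₁: observed counts differ from expected distribution
df = k - 1 = 4
χ² = Σ(O - E)²/E
   = (35 - 32.8)²/32.8 + (35 - 32.8)²/32.8 + (25 - 32.8)²/32.8 + (28 - 32.8)²/32.8 + (41 - 32.8)²/32.8
   = 0.148 + 0.148 + 1.855 + 0.702 + 2.050
   = 4.90
p-value = 0.2975

Since p-value > α = 0.05, we fail to reject H₀.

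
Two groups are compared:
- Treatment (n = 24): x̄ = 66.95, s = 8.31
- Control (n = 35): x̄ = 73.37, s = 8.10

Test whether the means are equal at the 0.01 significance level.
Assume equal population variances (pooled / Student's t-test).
Student's two-sample t-test (equal variances):
H₀: μ₁ = μ₂
H₁: μ₁ ≠ μ₂
df = n₁ + n₂ - 2 = 57
Pooled variance s_p² = [(n₁-1)s₁² + (n₂-1)s₂²] / (n₁ + n₂ - 2) = [(23)(8.31²) + (34)(8.10²)] / 57 = 67.0005
SE = √(s_p²(1/n₁ + 1/n₂)) = √(67.0005 × (1/24 + 1/35)) = 2.1693
t = (x̄₁ - x̄₂) / SE = (66.95 - 73.37) / 2.1693 = -6.42 / 2.1693 = -2.959
p-value = 0.0045

Since p-value < α = 0.01, we reject H₀.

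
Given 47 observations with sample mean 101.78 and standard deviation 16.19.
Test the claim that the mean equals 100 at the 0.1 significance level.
One-sample t-test:
H₀: μ = 100
H₁: μ ≠ 100
df = n - 1 = 46
t = (x̄ - μ₀) / (s/√n) = (101.78 - 100) / (16.19/√47) = 0.754
p-value = 0.4548

Since p-value > α = 0.1, we fail to reject H₀.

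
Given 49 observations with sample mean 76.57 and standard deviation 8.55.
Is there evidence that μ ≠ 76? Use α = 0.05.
One-sample t-test:
H₀: μ = 76
H₁: μ ≠ 76
df = n - 1 = 48
t = (x̄ - μ₀) / (s/√n) = (76.57 - 76) / (8.55/√49) = 0.467
p-value = 0.6428

Since p-value > α = 0.05, we fail to reject H₀.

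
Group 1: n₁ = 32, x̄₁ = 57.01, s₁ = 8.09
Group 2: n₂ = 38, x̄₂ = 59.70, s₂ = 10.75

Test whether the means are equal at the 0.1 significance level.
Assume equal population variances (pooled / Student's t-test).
Student's two-sample t-test (equal variances):
H₀: μ₁ = μ₂
H₁: μ₁ ≠ μ₂
df = n₁ + n₂ - 2 = 68
Pooled variance s_p² = [(n₁-1)s₁² + (n₂-1)s₂²] / (n₁ + n₂ - 2) = [(31)(8.09²) + (37)(10.75²)] / 68 = 92.7162
SE = √(s_p²(1/n₁ + 1/n₂)) = √(92.7162 × (1/32 + 1/38)) = 2.3103
t = (x̄₁ - x̄₂) / SE = (57.01 - 59.70) / 2.3103 = -2.69 / 2.3103 = -1.164
p-value = 0.2483

Since p-value > α = 0.1, we fail to reject H₀.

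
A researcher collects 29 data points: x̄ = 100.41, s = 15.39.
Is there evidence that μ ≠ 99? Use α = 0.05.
One-sample t-test:
H₀: μ = 99
H₁: μ ≠ 99
df = n - 1 = 28
t = (x̄ - μ₀) / (s/√n) = (100.41 - 99) / (15.39/√29) = 0.493
p-value = 0.6256

Since p-value > α = 0.05, we fail to reject H₀.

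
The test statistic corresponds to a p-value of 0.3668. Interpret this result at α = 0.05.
Since p = 0.3668 > α = 0.05, fail to reject H₀.
There is insufficient evidence to reject the null hypothesis; the result is not statistically significant at the 0.05 level.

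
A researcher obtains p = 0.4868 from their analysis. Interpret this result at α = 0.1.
Since p = 0.4868 > α = 0.1, fail to reject H₀.
There is insufficient evidence to reject the null hypothesis; the result is not statistically significant at the 0.1 level.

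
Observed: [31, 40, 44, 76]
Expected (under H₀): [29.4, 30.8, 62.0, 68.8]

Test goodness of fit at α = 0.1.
Chi-square goodness of fit test:
H₀: observed counts match expected distribution
H₁: observed counts differ from expected distribution
df = k - 1 = 3
χ² = Σ(O - E)²/E
   = (31 - 29.4)²/29.4 + (40 - 30.8)²/30.8 + (44 - 62.0)²/62.0 + (76 - 68.8)²/68.8
   = 0.087 + 2.748 + 5.226 + 0.753
   = 8.81
p-value = 0.0319

Since p-value < α = 0.1, we reject H₀.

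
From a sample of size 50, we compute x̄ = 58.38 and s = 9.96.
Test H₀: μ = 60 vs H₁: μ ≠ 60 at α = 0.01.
One-sample t-test:
H₀: μ = 60
H₁: μ ≠ 60
df = n - 1 = 49
t = (x̄ - μ₀) / (s/√n) = (58.38 - 60) / (9.96/√50) = -1.150
p-value = 0.2557

Since p-value > α = 0.01, we fail to reject H₀.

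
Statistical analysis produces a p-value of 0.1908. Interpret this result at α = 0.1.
Since p = 0.1908 > α = 0.1, fail to reject H₀.
There is insufficient evidence to reject the null hypothesis; the result is not statistically significant at the 0.1 level.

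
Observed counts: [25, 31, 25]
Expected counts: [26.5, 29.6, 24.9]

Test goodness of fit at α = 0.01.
Chi-square goodness of fit test:
H₀: observed counts match expected distribution
H₁: observed counts differ from expected distribution
df = k - 1 = 2
χ² = Σ(O - E)²/E
   = (25 - 26.5)²/26.5 + (31 - 29.6)²/29.6 + (25 - 24.9)²/24.9
   = 0.085 + 0.066 + 0.000
   = 0.15
p-value = 0.9270

Since p-value > α = 0.01, we fail to reject H₀.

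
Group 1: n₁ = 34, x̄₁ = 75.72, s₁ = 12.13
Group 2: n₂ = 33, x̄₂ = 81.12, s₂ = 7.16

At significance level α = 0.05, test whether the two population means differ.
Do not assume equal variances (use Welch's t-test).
Welch's two-sample t-test:
H₀: μ₁ = μ₂
H₁: μ₁ ≠ μ₂
s₁²/n₁ = 12.13²/34 = 4.3276,  s₂²/n₂ = 7.16²/33 = 1.5535
SE = √(s₁²/n₁ + s₂²/n₂) = √(4.3276 + 1.5535) = 2.4251
df (Welch-Satterthwaite) = (s₁²/n₁ + s₂²/n₂)² / [(s₁²/n₁)²/(n₁-1) + (s₂²/n₂)²/(n₂-1)] ≈ 53.80
t = (x̄₁ - x̄₂) / SE = (75.72 - 81.12) / 2.4251 = -5.40 / 2.4251 = -2.227
p-value = 0.0302

Since p-value < α = 0.05, we reject H₀.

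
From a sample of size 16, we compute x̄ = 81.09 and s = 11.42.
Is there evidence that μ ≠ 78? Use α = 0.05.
One-sample t-test:
H₀: μ = 78
H₁: μ ≠ 78
df = n - 1 = 15
t = (x̄ - μ₀) / (s/√n) = (81.09 - 78) / (11.42/√16) = 1.082
p-value = 0.2962

Since p-value > α = 0.05, we fail to reject H₀.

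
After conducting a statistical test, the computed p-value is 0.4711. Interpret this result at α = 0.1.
Since p = 0.4711 > α = 0.1, fail to reject H₀.
There is insufficient evidence to reject the null hypothesis; the result is not statistically significant at the 0.1 level.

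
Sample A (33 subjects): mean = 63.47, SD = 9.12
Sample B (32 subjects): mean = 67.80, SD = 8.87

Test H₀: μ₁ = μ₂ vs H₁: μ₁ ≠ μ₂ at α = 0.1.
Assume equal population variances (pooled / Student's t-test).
Student's two-sample t-test (equal variances):
H₀: μ₁ = μ₂
H₁: μ₁ ≠ μ₂
df = n₁ + n₂ - 2 = 63
Pooled variance s_p² = [(n₁-1)s₁² + (n₂-1)s₂²] / (n₁ + n₂ - 2) = [(32)(9.12²) + (31)(8.87²)] / 63 = 80.9613
SE = √(s_p²(1/n₁ + 1/n₂)) = √(80.9613 × (1/33 + 1/32)) = 2.2324
t = (x̄₁ - x̄₂) / SE = (63.47 - 67.80) / 2.2324 = -4.33 / 2.2324 = -1.940
p-value = 0.0569

Since p-value < α = 0.1, we reject H₀.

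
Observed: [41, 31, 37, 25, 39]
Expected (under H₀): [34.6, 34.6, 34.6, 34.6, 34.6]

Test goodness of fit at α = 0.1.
Chi-square goodness of fit test:
H₀: observed counts match expected distribution
H₁: observed counts differ from expected distribution
df = k - 1 = 4
χ² = Σ(O - E)²/E
   = (41 - 34.6)²/34.6 + (31 - 34.6)²/34.6 + (37 - 34.6)²/34.6 + (25 - 34.6)²/34.6 + (39 - 34.6)²/34.6
   = 1.184 + 0.375 + 0.166 + 2.664 + 0.560
   = 4.95
p-value = 0.2927

Since p-value > α = 0.1, we fail to reject H₀.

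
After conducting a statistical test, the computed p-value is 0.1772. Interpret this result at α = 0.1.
Since p = 0.1772 > α = 0.1, fail to reject H₀.
There is insufficient evidence to reject the null hypothesis; the result is not statistically significant at the 0.1 level.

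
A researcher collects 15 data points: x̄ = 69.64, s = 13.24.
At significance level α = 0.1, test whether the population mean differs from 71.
One-sample t-test:
H₀: μ = 71
H₁: μ ≠ 71
df = n - 1 = 14
t = (x̄ - μ₀) / (s/√n) = (69.64 - 71) / (13.24/√15) = -0.398
p-value = 0.6968

Since p-value > α = 0.1, we fail to reject H₀.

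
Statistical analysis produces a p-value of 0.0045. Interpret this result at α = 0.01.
Since p = 0.0045 < α = 0.01, reject H₀.
There is sufficient evidence to reject the null hypothesis; the result is statistically significant at the 0.01 level.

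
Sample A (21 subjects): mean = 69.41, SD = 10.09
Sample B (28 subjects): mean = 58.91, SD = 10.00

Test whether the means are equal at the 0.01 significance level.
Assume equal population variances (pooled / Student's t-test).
Student's two-sample t-test (equal variances):
H₀: μ₁ = μ₂
H₁: μ₁ ≠ μ₂
df = n₁ + n₂ - 2 = 47
Pooled variance s_p² = [(n₁-1)s₁² + (n₂-1)s₂²] / (n₁ + n₂ - 2) = [(20)(10.09²) + (27)(10.00²)] / 47 = 100.7694
SE = √(s_p²(1/n₁ + 1/n₂)) = √(100.7694 × (1/21 + 1/28)) = 2.8978
t = (x̄₁ - x̄₂) / SE = (69.41 - 58.91) / 2.8978 = 10.50 / 2.8978 = 3.623
p-value = 0.0007

Since p-value < α = 0.01, we reject H₀.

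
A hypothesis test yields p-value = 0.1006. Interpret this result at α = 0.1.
Since p = 0.1006 > α = 0.1, fail to reject H₀.
There is insufficient evidence to reject the null hypothesis; the result is not statistically significant at the 0.1 level.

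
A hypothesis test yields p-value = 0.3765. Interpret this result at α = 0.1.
Since p = 0.3765 > α = 0.1, fail to reject H₀.
There is insufficient evidence to reject the null hypothesis; the result is not statistically significant at the 0.1 level.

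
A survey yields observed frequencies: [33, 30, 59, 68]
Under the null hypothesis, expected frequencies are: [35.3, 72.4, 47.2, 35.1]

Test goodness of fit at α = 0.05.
Chi-square goodness of fit test:
H₀: observed counts match expected distribution
H₁: observed counts differ from expected distribution
df = k - 1 = 3
χ² = Σ(O - E)²/E
   = (33 - 35.3)²/35.3 + (30 - 72.4)²/72.4 + (59 - 47.2)²/47.2 + (68 - 35.1)²/35.1
   = 0.150 + 24.831 + 2.950 + 30.838
   = 58.77
p-value < 0.0001

Since p-value < α = 0.05, we reject H₀.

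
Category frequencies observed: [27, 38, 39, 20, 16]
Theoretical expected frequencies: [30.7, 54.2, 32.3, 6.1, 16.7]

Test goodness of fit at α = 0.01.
Chi-square goodness of fit test:
H₀: observed counts match expected distribution
H₁: observed counts differ from expected distribution
df = k - 1 = 4
χ² = Σ(O - E)²/E
   = (27 - 30.7)²/30.7 + (38 - 54.2)²/54.2 + (39 - 32.3)²/32.3 + (20 - 6.1)²/6.1 + (16 - 16.7)²/16.7
   = 0.446 + 4.842 + 1.390 + 31.674 + 0.029
   = 38.38
p-value < 0.0001

Since p-value < α = 0.01, we reject H₀.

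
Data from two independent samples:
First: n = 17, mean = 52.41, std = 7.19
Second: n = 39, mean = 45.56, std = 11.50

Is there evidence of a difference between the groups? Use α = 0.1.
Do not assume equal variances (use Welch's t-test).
Welch's two-sample t-test:
H₀: μ₁ = μ₂
H₁: μ₁ ≠ μ₂
s₁²/n₁ = 7.19²/17 = 3.0409,  s₂²/n₂ = 11.50²/39 = 3.3910
SE = √(s₁²/n₁ + s₂²/n₂) = √(3.0409 + 3.3910) = 2.5361
df (Welch-Satterthwaite) = (s₁²/n₁ + s₂²/n₂)² / [(s₁²/n₁)²/(n₁-1) + (s₂²/n₂)²/(n₂-1)] ≈ 46.98
t = (x̄₁ - x̄₂) / SE = (52.41 - 45.56) / 2.5361 = 6.85 / 2.5361 = 2.701
p-value = 0.0096

Since p-value < α = 0.1, we reject H₀.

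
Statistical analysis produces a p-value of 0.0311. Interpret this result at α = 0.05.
Since p = 0.0311 < α = 0.05, reject H₀.
There is sufficient evidence to reject the null hypothesis; the result is statistically significant at the 0.05 level.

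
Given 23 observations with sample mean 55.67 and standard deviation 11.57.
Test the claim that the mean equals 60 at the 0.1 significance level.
One-sample t-test:
H₀: μ = 60
H₁: μ ≠ 60
df = n - 1 = 22
t = (x̄ - μ₀) / (s/√n) = (55.67 - 60) / (11.57/√23) = -1.795
p-value = 0.0864

Since p-value < α = 0.1, we reject H₀.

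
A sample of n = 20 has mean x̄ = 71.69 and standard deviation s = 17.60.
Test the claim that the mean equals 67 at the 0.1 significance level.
One-sample t-test:
H₀: μ = 67
H₁: μ ≠ 67
df = n - 1 = 19
t = (x̄ - μ₀) / (s/√n) = (71.69 - 67) / (17.60/√20) = 1.192
p-value = 0.2480

Since p-value > α = 0.1, we fail to reject H₀.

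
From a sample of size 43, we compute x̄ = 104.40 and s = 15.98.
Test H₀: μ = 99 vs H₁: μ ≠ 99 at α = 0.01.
One-sample t-test:
H₀: μ = 99
H₁: μ ≠ 99
df = n - 1 = 42
t = (x̄ - μ₀) / (s/√n) = (104.40 - 99) / (15.98/√43) = 2.216
p-value = 0.0322

Since p-value > α = 0.01, we fail to reject H₀.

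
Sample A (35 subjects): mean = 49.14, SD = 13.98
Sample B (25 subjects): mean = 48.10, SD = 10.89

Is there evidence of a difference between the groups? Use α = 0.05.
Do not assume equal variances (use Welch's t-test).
Welch's two-sample t-test:
H₀: μ₁ = μ₂
H₁: μ₁ ≠ μ₂
s₁²/n₁ = 13.98²/35 = 5.5840,  s₂²/n₂ = 10.89²/25 = 4.7437
SE = √(s₁²/n₁ + s₂²/n₂) = √(5.5840 + 4.7437) = 3.2137
df (Welch-Satterthwaite) = (s₁²/n₁ + s₂²/n₂)² / [(s₁²/n₁)²/(n₁-1) + (s₂²/n₂)²/(n₂-1)] ≈ 57.51
t = (x̄₁ - x̄₂) / SE = (49.14 - 48.10) / 3.2137 = 1.04 / 3.2137 = 0.324
p-value = 0.7474

Since p-value > α = 0.05, we fail to reject H₀.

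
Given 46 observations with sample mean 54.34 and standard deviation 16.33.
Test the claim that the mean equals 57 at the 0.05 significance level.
One-sample t-test:
H₀: μ = 57
H₁: μ ≠ 57
df = n - 1 = 45
t = (x̄ - μ₀) / (s/√n) = (54.34 - 57) / (16.33/√46) = -1.105
p-value = 0.2751

Since p-value > α = 0.05, we fail to reject H₀.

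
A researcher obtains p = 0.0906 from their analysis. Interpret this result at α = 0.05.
Since p = 0.0906 > α = 0.05, fail to reject H₀.
There is insufficient evidence to reject the null hypothesis; the result is not statistically significant at the 0.05 level.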